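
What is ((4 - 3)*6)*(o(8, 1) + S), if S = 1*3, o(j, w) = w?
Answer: 24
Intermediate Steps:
S = 3
((4 - 3)*6)*(o(8, 1) + S) = ((4 - 3)*6)*(1 + 3) = (1*6)*4 = 6*4 = 24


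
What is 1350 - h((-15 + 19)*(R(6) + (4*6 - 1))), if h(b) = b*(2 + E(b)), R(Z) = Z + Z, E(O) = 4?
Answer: 510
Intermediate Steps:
R(Z) = 2*Z
h(b) = 6*b (h(b) = b*(2 + 4) = b*6 = 6*b)
1350 - h((-15 + 19)*(R(6) + (4*6 - 1))) = 1350 - 6*(-15 + 19)*(2*6 + (4*6 - 1)) = 1350 - 6*4*(12 + (24 - 1)) = 1350 - 6*4*(12 + 23) = 1350 - 6*4*35 = 1350 - 6*140 = 1350 - 1*840 = 1350 - 840 = 510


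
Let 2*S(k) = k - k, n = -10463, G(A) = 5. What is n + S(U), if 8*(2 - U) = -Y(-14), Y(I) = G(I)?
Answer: -10463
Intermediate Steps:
Y(I) = 5
U = 21/8 (U = 2 - (-1)*5/8 = 2 - ⅛*(-5) = 2 + 5/8 = 21/8 ≈ 2.6250)
S(k) = 0 (S(k) = (k - k)/2 = (½)*0 = 0)
n + S(U) = -10463 + 0 = -10463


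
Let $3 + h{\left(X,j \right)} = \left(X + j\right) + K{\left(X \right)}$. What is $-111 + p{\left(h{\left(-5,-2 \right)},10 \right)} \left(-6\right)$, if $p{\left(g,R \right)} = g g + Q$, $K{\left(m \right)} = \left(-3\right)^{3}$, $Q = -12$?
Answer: $-8253$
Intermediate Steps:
$K{\left(m \right)} = -27$
$h{\left(X,j \right)} = -30 + X + j$ ($h{\left(X,j \right)} = -3 - \left(27 - X - j\right) = -3 + \left(-27 + X + j\right) = -30 + X + j$)
$p{\left(g,R \right)} = -12 + g^{2}$ ($p{\left(g,R \right)} = g g - 12 = g^{2} - 12 = -12 + g^{2}$)
$-111 + p{\left(h{\left(-5,-2 \right)},10 \right)} \left(-6\right) = -111 + \left(-12 + \left(-30 - 5 - 2\right)^{2}\right) \left(-6\right) = -111 + \left(-12 + \left(-37\right)^{2}\right) \left(-6\right) = -111 + \left(-12 + 1369\right) \left(-6\right) = -111 + 1357 \left(-6\right) = -111 - 8142 = -8253$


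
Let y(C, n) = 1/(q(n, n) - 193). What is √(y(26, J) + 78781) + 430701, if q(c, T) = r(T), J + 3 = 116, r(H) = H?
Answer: 430701 + √31512395/20 ≈ 4.3098e+5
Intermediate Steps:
J = 113 (J = -3 + 116 = 113)
q(c, T) = T
y(C, n) = 1/(-193 + n) (y(C, n) = 1/(n - 193) = 1/(-193 + n))
√(y(26, J) + 78781) + 430701 = √(1/(-193 + 113) + 78781) + 430701 = √(1/(-80) + 78781) + 430701 = √(-1/80 + 78781) + 430701 = √(6302479/80) + 430701 = √31512395/20 + 430701 = 430701 + √31512395/20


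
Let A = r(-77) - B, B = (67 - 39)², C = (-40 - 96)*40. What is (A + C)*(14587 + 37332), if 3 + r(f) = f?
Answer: -327297376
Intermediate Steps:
r(f) = -3 + f
C = -5440 (C = -136*40 = -5440)
B = 784 (B = 28² = 784)
A = -864 (A = (-3 - 77) - 1*784 = -80 - 784 = -864)
(A + C)*(14587 + 37332) = (-864 - 5440)*(14587 + 37332) = -6304*51919 = -327297376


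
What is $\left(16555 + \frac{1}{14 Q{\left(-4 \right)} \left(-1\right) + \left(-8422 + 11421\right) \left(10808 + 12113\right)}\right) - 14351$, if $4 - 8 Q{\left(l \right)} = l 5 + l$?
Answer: $\frac{151503026121}{68740030} \approx 2204.0$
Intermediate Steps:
$Q{\left(l \right)} = \frac{1}{2} - \frac{3 l}{4}$ ($Q{\left(l \right)} = \frac{1}{2} - \frac{l 5 + l}{8} = \frac{1}{2} - \frac{5 l + l}{8} = \frac{1}{2} - \frac{6 l}{8} = \frac{1}{2} - \frac{3 l}{4}$)
$\left(16555 + \frac{1}{14 Q{\left(-4 \right)} \left(-1\right) + \left(-8422 + 11421\right) \left(10808 + 12113\right)}\right) - 14351 = \left(16555 + \frac{1}{14 \left(\frac{1}{2} - -3\right) \left(-1\right) + \left(-8422 + 11421\right) \left(10808 + 12113\right)}\right) - 14351 = \left(16555 + \frac{1}{14 \left(\frac{1}{2} + 3\right) \left(-1\right) + 2999 \cdot 22921}\right) - 14351 = \left(16555 + \frac{1}{14 \cdot \frac{7}{2} \left(-1\right) + 68740079}\right) - 14351 = \left(16555 + \frac{1}{49 \left(-1\right) + 68740079}\right) - 14351 = \left(16555 + \frac{1}{-49 + 68740079}\right) - 14351 = \left(16555 + \frac{1}{68740030}\right) - 14351 = \frac{1137991196651}{68740030} - 14351 = \frac{151503026121}{68740030}$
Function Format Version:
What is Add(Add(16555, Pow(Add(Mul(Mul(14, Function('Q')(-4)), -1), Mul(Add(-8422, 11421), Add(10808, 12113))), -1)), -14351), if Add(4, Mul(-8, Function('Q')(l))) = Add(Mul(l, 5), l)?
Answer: Rational(151503026121, 68740030) ≈ 2204.0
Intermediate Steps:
Function('Q')(l) = Add(Rational(1, 2), Mul(Rational(-3, 4), l)) (Function('Q')(l) = Add(Rational(1, 2), Mul(Rational(-1, 8), Add(Mul(l, 5), l))) = Add(Rational(1, 2), Mul(Rational(-1, 8), Add(Mul(5, l), l))) = Add(Rational(1, 2), Mul(Rational(-1, 8), Mul(6, l))) = Add(Rational(1, 2), Mul(Rational(-3, 4), l)))
Add(Add(16555, Pow(Add(Mul(Mul(14, Function('Q')(-4)), -1), Mul(Add(-8422, 11421), Add(10808, 12113))), -1)), -14351) = Add(Add(16555, Pow(Add(Mul(Mul(14, Add(Rational(1, 2), Mul(Rational(-3, 4), -4))), -1), Mul(Add(-8422, 11421), Add(10808, 12113))), -1)), -14351) = Add(Add(16555, Pow(Add(Mul(Mul(14, Add(Rational(1, 2), 3)), -1), Mul(2999, 22921)), -1)), -14351) = Add(Add(16555, Pow(Add(Mul(Mul(14, Rational(7, 2)), -1), 68740079), -1)), -14351) = Add(Add(16555, Pow(Add(Mul(49, -1), 68740079), -1)), -14351) = Add(Add(16555, Pow(Add(-49, 68740079), -1)), -14351) = Add(Add(16555, Pow(68740030, -1)), -14351) = Add(Add(16555, Rational(1, 68740030)), -14351) = Add(Rational(1137991196651, 68740030), -14351) = Rational(151503026121, 68740030)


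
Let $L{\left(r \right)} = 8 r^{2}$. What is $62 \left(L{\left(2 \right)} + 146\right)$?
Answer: $11036$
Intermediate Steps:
$62 \left(L{\left(2 \right)} + 146\right) = 62 \left(8 \cdot 2^{2} + 146\right) = 62 \left(8 \cdot 4 + 146\right) = 62 \left(32 + 146\right) = 62 \cdot 178 = 11036$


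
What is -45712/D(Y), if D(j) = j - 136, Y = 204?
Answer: -11428/17 ≈ -672.24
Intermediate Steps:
D(j) = -136 + j
-45712/D(Y) = -45712/(-136 + 204) = -45712/68 = -45712*1/68 = -11428/17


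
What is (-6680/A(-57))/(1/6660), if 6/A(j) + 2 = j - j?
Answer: 14829600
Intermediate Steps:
A(j) = -3 (A(j) = 6/(-2 + (j - j)) = 6/(-2 + 0) = 6/(-2) = 6*(-1/2) = -3)
(-6680/A(-57))/(1/6660) = (-6680/(-3))/(1/6660) = (-6680*(-1/3))/(1/6660) = (6680/3)*6660 = 14829600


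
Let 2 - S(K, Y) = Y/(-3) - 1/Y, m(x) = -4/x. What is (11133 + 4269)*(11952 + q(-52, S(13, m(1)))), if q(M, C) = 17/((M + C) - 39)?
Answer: 200096931240/1087 ≈ 1.8408e+8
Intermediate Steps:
S(K, Y) = 2 + 1/Y + Y/3 (S(K, Y) = 2 - (Y/(-3) - 1/Y) = 2 - (Y*(-⅓) - 1/Y) = 2 - (-Y/3 - 1/Y) = 2 - (-1/Y - Y/3) = 2 + (1/Y + Y/3) = 2 + 1/Y + Y/3)
q(M, C) = 17/(-39 + C + M) (q(M, C) = 17/((C + M) - 39) = 17/(-39 + C + M))
(11133 + 4269)*(11952 + q(-52, S(13, m(1)))) = (11133 + 4269)*(11952 + 17/(-39 + (2 + 1/(-4/1) + (-4/1)/3) - 52)) = 15402*(11952 + 17/(-39 + (2 + 1/(-4*1) + (-4*1)/3) - 52)) = 15402*(11952 + 17/(-39 + (2 + 1/(-4) + (⅓)*(-4)) - 52)) = 15402*(11952 + 17/(-39 + (2 - ¼ - 4/3) - 52)) = 15402*(11952 + 17/(-39 + 5/12 - 52)) = 15402*(11952 + 17/(-1087/12)) = 15402*(11952 + 17*(-12/1087)) = 15402*(11952 - 204/1087) = 15402*(12991620/1087) = 200096931240/1087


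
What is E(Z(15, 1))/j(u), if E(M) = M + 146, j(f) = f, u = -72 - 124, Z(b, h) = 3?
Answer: -149/196 ≈ -0.76020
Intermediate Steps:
u = -196
E(M) = 146 + M
E(Z(15, 1))/j(u) = (146 + 3)/(-196) = 149*(-1/196) = -149/196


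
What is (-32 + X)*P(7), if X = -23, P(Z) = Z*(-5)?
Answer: 1925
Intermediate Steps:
P(Z) = -5*Z
(-32 + X)*P(7) = (-32 - 23)*(-5*7) = -55*(-35) = 1925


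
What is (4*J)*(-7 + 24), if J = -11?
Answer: -748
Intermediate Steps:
(4*J)*(-7 + 24) = (4*(-11))*(-7 + 24) = -44*17 = -748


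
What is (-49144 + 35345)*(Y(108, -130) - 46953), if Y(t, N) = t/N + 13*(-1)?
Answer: 42126194356/65 ≈ 6.4810e+8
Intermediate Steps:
Y(t, N) = -13 + t/N (Y(t, N) = t/N - 13 = -13 + t/N)
(-49144 + 35345)*(Y(108, -130) - 46953) = (-49144 + 35345)*((-13 + 108/(-130)) - 46953) = -13799*((-13 + 108*(-1/130)) - 46953) = -13799*((-13 - 54/65) - 46953) = -13799*(-899/65 - 46953) = -13799*(-3052844/65) = 42126194356/65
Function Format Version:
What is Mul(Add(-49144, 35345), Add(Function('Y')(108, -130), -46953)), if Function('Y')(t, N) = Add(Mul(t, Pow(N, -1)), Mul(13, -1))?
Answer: Rational(42126194356, 65) ≈ 6.4810e+8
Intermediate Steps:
Function('Y')(t, N) = Add(-13, Mul(t, Pow(N, -1))) (Function('Y')(t, N) = Add(Mul(t, Pow(N, -1)), -13) = Add(-13, Mul(t, Pow(N, -1))))
Mul(Add(-49144, 35345), Add(Function('Y')(108, -130), -46953)) = Mul(Add(-49144, 35345), Add(Add(-13, Mul(108, Pow(-130, -1))), -46953)) = Mul(-13799, Add(Add(-13, Mul(108, Rational(-1, 130))), -46953)) = Mul(-13799, Add(Add(-13, Rational(-54, 65)), -46953)) = Mul(-13799, Add(Rational(-899, 65), -46953)) = Mul(-13799, Rational(-3052844, 65)) = Rational(42126194356, 65)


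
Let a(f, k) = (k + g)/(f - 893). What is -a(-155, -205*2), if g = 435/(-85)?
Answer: -7057/17816 ≈ -0.39610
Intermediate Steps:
g = -87/17 (g = 435*(-1/85) = -87/17 ≈ -5.1176)
a(f, k) = (-87/17 + k)/(-893 + f) (a(f, k) = (k - 87/17)/(f - 893) = (-87/17 + k)/(-893 + f))
-a(-155, -205*2) = -(-87/17 - 205*2)/(-893 - 155) = -(-87/17 - 410)/(-1048) = -(-1)*(-7057)/(1048*17) = -1*7057/17816 = -7057/17816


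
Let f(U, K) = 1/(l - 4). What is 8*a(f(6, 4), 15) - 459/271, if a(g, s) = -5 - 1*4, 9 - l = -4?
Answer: -19971/271 ≈ -73.694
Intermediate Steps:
l = 13 (l = 9 - 1*(-4) = 9 + 4 = 13)
f(U, K) = ⅑ (f(U, K) = 1/(13 - 4) = 1/9 = ⅑)
a(g, s) = -9 (a(g, s) = -5 - 4 = -9)
8*a(f(6, 4), 15) - 459/271 = 8*(-9) - 459/271 = -72 - 459*1/271 = -72 - 459/271 = -19971/271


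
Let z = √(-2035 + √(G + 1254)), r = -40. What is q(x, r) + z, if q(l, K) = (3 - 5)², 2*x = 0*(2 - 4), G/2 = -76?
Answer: 4 + √(-2035 + √1102) ≈ 4.0 + 44.742*I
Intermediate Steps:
G = -152 (G = 2*(-76) = -152)
z = √(-2035 + √1102) (z = √(-2035 + √(-152 + 1254)) = √(-2035 + √1102) ≈ 44.742*I)
x = 0 (x = (0*(2 - 4))/2 = (0*(-2))/2 = (½)*0 = 0)
q(l, K) = 4 (q(l, K) = (-2)² = 4)
q(x, r) + z = 4 + √(-2035 + √1102)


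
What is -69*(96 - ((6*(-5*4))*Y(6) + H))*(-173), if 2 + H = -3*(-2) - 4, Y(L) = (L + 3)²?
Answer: 117173592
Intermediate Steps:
Y(L) = (3 + L)²
H = 0 (H = -2 + (-3*(-2) - 4) = -2 + (6 - 4) = -2 + 2 = 0)
-69*(96 - ((6*(-5*4))*Y(6) + H))*(-173) = -69*(96 - ((6*(-5*4))*(3 + 6)² + 0))*(-173) = -69*(96 - ((6*(-20))*9² + 0))*(-173) = -69*(96 - (-120*81 + 0))*(-173) = -69*(96 - (-9720 + 0))*(-173) = -69*(96 - 1*(-9720))*(-173) = -69*(96 + 9720)*(-173) = -69*9816*(-173) = -677304*(-173) = 117173592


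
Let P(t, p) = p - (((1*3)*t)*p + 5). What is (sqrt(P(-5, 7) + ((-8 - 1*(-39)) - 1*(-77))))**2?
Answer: 215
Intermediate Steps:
P(t, p) = -5 + p - 3*p*t (P(t, p) = p - ((3*t)*p + 5) = p - (3*p*t + 5) = p - (5 + 3*p*t) = p + (-5 - 3*p*t) = -5 + p - 3*p*t)
(sqrt(P(-5, 7) + ((-8 - 1*(-39)) - 1*(-77))))**2 = (sqrt((-5 + 7 - 3*7*(-5)) + ((-8 - 1*(-39)) - 1*(-77))))**2 = (sqrt((-5 + 7 + 105) + ((-8 + 39) + 77)))**2 = (sqrt(107 + (31 + 77)))**2 = (sqrt(107 + 108))**2 = (sqrt(215))**2 = 215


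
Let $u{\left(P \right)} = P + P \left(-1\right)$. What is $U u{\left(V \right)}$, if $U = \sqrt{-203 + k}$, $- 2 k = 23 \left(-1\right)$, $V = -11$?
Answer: $0$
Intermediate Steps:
$k = \frac{23}{2}$ ($k = - \frac{23 \left(-1\right)}{2} = \left(- \frac{1}{2}\right) \left(-23\right) = \frac{23}{2} \approx 11.5$)
$u{\left(P \right)} = 0$ ($u{\left(P \right)} = P - P = 0$)
$U = \frac{i \sqrt{766}}{2}$ ($U = \sqrt{-203 + \frac{23}{2}} = \sqrt{- \frac{383}{2}} = \frac{i \sqrt{766}}{2} \approx 13.838 i$)
$U u{\left(V \right)} = \frac{i \sqrt{766}}{2} \cdot 0 = 0$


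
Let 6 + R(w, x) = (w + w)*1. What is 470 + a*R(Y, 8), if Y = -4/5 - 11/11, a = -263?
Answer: 14974/5 ≈ 2994.8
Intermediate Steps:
Y = -9/5 (Y = -4*⅕ - 11*1/11 = -⅘ - 1 = -9/5 ≈ -1.8000)
R(w, x) = -6 + 2*w (R(w, x) = -6 + (w + w)*1 = -6 + (2*w)*1 = -6 + 2*w)
470 + a*R(Y, 8) = 470 - 263*(-6 + 2*(-9/5)) = 470 - 263*(-6 - 18/5) = 470 - 263*(-48/5) = 470 + 12624/5 = 14974/5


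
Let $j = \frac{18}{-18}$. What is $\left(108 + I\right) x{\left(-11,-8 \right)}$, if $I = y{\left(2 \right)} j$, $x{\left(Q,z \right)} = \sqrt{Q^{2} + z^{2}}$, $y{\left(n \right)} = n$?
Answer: $106 \sqrt{185} \approx 1441.8$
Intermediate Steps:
$j = -1$ ($j = 18 \left(- \frac{1}{18}\right) = -1$)
$I = -2$ ($I = 2 \left(-1\right) = -2$)
$\left(108 + I\right) x{\left(-11,-8 \right)} = \left(108 - 2\right) \sqrt{\left(-11\right)^{2} + \left(-8\right)^{2}} = 106 \sqrt{121 + 64} = 106 \sqrt{185}$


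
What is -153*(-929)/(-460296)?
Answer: -15793/51144 ≈ -0.30879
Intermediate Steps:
-153*(-929)/(-460296) = 142137*(-1/460296) = -15793/51144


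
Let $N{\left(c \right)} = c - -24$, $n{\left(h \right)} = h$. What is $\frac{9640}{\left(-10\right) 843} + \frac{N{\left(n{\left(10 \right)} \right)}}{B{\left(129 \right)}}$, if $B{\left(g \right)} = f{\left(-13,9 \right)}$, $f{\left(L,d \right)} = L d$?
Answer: $- \frac{47150}{32877} \approx -1.4341$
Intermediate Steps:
$N{\left(c \right)} = 24 + c$ ($N{\left(c \right)} = c + 24 = 24 + c$)
$B{\left(g \right)} = -117$ ($B{\left(g \right)} = \left(-13\right) 9 = -117$)
$\frac{9640}{\left(-10\right) 843} + \frac{N{\left(n{\left(10 \right)} \right)}}{B{\left(129 \right)}} = \frac{9640}{\left(-10\right) 843} + \frac{24 + 10}{-117} = \frac{9640}{-8430} + 34 \left(- \frac{1}{117}\right) = 9640 \left(- \frac{1}{8430}\right) - \frac{34}{117} = - \frac{964}{843} - \frac{34}{117} = - \frac{47150}{32877}$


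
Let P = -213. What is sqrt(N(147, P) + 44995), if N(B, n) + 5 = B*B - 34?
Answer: sqrt(66565) ≈ 258.00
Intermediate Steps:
N(B, n) = -39 + B**2 (N(B, n) = -5 + (B*B - 34) = -5 + (B**2 - 34) = -5 + (-34 + B**2) = -39 + B**2)
sqrt(N(147, P) + 44995) = sqrt((-39 + 147**2) + 44995) = sqrt((-39 + 21609) + 44995) = sqrt(21570 + 44995) = sqrt(66565)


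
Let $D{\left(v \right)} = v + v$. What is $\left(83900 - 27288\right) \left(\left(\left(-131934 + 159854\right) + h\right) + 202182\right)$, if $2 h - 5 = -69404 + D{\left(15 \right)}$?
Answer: $11062975510$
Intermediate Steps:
$D{\left(v \right)} = 2 v$
$h = - \frac{69369}{2}$ ($h = \frac{5}{2} + \frac{-69404 + 2 \cdot 15}{2} = \frac{5}{2} + \frac{-69404 + 30}{2} = \frac{5}{2} + \frac{1}{2} \left(-69374\right) = \frac{5}{2} - 34687 = - \frac{69369}{2} \approx -34685.0$)
$\left(83900 - 27288\right) \left(\left(\left(-131934 + 159854\right) + h\right) + 202182\right) = \left(83900 - 27288\right) \left(\left(\left(-131934 + 159854\right) - \frac{69369}{2}\right) + 202182\right) = \left(83900 - 27288\right) \left(\left(27920 - \frac{69369}{2}\right) + 202182\right) = 56612 \left(- \frac{13529}{2} + 202182\right) = 56612 \cdot \frac{390835}{2} = 11062975510$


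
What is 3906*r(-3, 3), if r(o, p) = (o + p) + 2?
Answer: 7812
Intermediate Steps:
r(o, p) = 2 + o + p
3906*r(-3, 3) = 3906*(2 - 3 + 3) = 3906*2 = 7812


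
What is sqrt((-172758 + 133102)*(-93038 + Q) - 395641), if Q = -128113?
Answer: sqrt(8769568415) ≈ 93646.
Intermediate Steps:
sqrt((-172758 + 133102)*(-93038 + Q) - 395641) = sqrt((-172758 + 133102)*(-93038 - 128113) - 395641) = sqrt(-39656*(-221151) - 395641) = sqrt(8769964056 - 395641) = sqrt(8769568415)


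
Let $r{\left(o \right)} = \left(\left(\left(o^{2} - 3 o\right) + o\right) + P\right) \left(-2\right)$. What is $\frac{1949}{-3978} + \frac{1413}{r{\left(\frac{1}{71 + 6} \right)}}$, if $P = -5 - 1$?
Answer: $\frac{2765594605}{23687001} \approx 116.76$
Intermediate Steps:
$P = -6$
$r{\left(o \right)} = 12 - 2 o^{2} + 4 o$ ($r{\left(o \right)} = \left(\left(\left(o^{2} - 3 o\right) + o\right) - 6\right) \left(-2\right) = \left(\left(o^{2} - 2 o\right) - 6\right) \left(-2\right) = \left(-6 + o^{2} - 2 o\right) \left(-2\right) = 12 - 2 o^{2} + 4 o$)
$\frac{1949}{-3978} + \frac{1413}{r{\left(\frac{1}{71 + 6} \right)}} = \frac{1949}{-3978} + \frac{1413}{12 - 2 \left(\frac{1}{71 + 6}\right)^{2} + \frac{4}{71 + 6}} = 1949 \left(- \frac{1}{3978}\right) + \frac{1413}{12 - 2 \left(\frac{1}{77}\right)^{2} + \frac{4}{77}} = - \frac{1949}{3978} + \frac{1413}{12 - \frac{2}{5929} + 4 \cdot \frac{1}{77}} = - \frac{1949}{3978} + \frac{1413}{12 - \frac{2}{5929} + \frac{4}{77}} = - \frac{1949}{3978} + \frac{1413}{\frac{71454}{5929}} = - \frac{1949}{3978} + 1413 \cdot \frac{5929}{71454} = - \frac{1949}{3978} + \frac{2792559}{23818} = \frac{2765594605}{23687001}$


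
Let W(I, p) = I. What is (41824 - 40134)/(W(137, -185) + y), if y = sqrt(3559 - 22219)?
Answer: 231530/37429 - 3380*I*sqrt(4665)/37429 ≈ 6.1858 - 6.1679*I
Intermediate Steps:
y = 2*I*sqrt(4665) (y = sqrt(-18660) = 2*I*sqrt(4665) ≈ 136.6*I)
(41824 - 40134)/(W(137, -185) + y) = (41824 - 40134)/(137 + 2*I*sqrt(4665)) = 1690/(137 + 2*I*sqrt(4665))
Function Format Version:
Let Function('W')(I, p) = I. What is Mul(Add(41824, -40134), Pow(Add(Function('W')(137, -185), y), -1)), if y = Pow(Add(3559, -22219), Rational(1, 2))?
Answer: Add(Rational(231530, 37429), Mul(Rational(-3380, 37429), I, Pow(4665, Rational(1, 2)))) ≈ Add(6.1858, Mul(-6.1679, I))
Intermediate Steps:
y = Mul(2, I, Pow(4665, Rational(1, 2))) (y = Pow(-18660, Rational(1, 2)) = Mul(2, I, Pow(4665, Rational(1, 2))) ≈ Mul(136.60, I))
Mul(Add(41824, -40134), Pow(Add(Function('W')(137, -185), y), -1)) = Mul(Add(41824, -40134), Pow(Add(137, Mul(2, I, Pow(4665, Rational(1, 2)))), -1)) = Mul(1690, Pow(Add(137, Mul(2, I, Pow(4665, Rational(1, 2)))), -1))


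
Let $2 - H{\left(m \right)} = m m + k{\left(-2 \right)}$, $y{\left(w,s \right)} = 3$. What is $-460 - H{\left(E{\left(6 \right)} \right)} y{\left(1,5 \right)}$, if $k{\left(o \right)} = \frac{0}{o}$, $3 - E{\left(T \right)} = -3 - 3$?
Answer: $-223$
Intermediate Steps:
$E{\left(T \right)} = 9$ ($E{\left(T \right)} = 3 - \left(-3 - 3\right) = 3 - -6 = 3 + 6 = 9$)
$k{\left(o \right)} = 0$
$H{\left(m \right)} = 2 - m^{2}$ ($H{\left(m \right)} = 2 - \left(m m + 0\right) = 2 - \left(m^{2} + 0\right) = 2 - m^{2}$)
$-460 - H{\left(E{\left(6 \right)} \right)} y{\left(1,5 \right)} = -460 - \left(2 - 9^{2}\right) 3 = -460 - \left(2 - 81\right) 3 = -460 - \left(-79\right) 3 = -460 - -237 = -460 + 237 = -223$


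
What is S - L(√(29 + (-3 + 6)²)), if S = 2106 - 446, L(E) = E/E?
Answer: 1659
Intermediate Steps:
L(E) = 1
S = 1660
S - L(√(29 + (-3 + 6)²)) = 1660 - 1*1 = 1660 - 1 = 1659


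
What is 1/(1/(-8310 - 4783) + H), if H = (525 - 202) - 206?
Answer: 13093/1531880 ≈ 0.0085470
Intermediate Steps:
H = 117 (H = 323 - 206 = 117)
1/(1/(-8310 - 4783) + H) = 1/(1/(-8310 - 4783) + 117) = 1/(1/(-13093) + 117) = 1/(-1/13093 + 117) = 1/(1531880/13093) = 13093/1531880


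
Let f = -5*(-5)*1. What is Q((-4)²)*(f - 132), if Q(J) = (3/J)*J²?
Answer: -5136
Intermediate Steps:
f = 25 (f = 25*1 = 25)
Q(J) = 3*J
Q((-4)²)*(f - 132) = (3*(-4)²)*(25 - 132) = (3*16)*(-107) = 48*(-107) = -5136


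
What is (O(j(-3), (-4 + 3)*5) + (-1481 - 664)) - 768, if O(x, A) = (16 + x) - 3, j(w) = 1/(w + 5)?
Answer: -5799/2 ≈ -2899.5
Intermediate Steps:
j(w) = 1/(5 + w)
O(x, A) = 13 + x
(O(j(-3), (-4 + 3)*5) + (-1481 - 664)) - 768 = ((13 + 1/(5 - 3)) + (-1481 - 664)) - 768 = ((13 + 1/2) - 2145) - 768 = (27/2 - 2145) - 768 = -4263/2 - 768 = -5799/2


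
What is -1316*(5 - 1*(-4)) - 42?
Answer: -11886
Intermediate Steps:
-1316*(5 - 1*(-4)) - 42 = -1316*(5 + 4) - 42 = -1316*9 - 42 = -94*126 - 42 = -11844 - 42 = -11886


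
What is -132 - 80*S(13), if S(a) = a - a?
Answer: -132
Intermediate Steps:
S(a) = 0
-132 - 80*S(13) = -132 - 80*0 = -132 + 0 = -132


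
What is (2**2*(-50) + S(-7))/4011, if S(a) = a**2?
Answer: -151/4011 ≈ -0.037646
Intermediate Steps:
(2**2*(-50) + S(-7))/4011 = (2**2*(-50) + (-7)**2)/4011 = (4*(-50) + 49)*(1/4011) = (-200 + 49)*(1/4011) = -151*1/4011 = -151/4011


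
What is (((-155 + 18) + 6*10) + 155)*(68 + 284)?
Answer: 27456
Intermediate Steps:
(((-155 + 18) + 6*10) + 155)*(68 + 284) = ((-137 + 60) + 155)*352 = (-77 + 155)*352 = 78*352 = 27456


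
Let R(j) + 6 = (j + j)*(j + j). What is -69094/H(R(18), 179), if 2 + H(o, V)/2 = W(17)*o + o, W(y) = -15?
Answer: 34547/18062 ≈ 1.9127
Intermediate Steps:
R(j) = -6 + 4*j² (R(j) = -6 + (j + j)*(j + j) = -6 + (2*j)*(2*j) = -6 + 4*j²)
H(o, V) = -4 - 28*o (H(o, V) = -4 + 2*(-15*o + o) = -4 + 2*(-14*o) = -4 - 28*o)
-69094/H(R(18), 179) = -69094/(-4 - 28*(-6 + 4*18²)) = -69094/(-4 - 28*(-6 + 4*324)) = -69094/(-4 - 28*(-6 + 1296)) = -69094/(-4 - 28*1290) = -69094/(-4 - 36120) = -69094/(-36124) = -69094*(-1/36124) = 34547/18062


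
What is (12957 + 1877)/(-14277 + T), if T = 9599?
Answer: -7417/2339 ≈ -3.1710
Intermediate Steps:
(12957 + 1877)/(-14277 + T) = (12957 + 1877)/(-14277 + 9599) = 14834/(-4678) = 14834*(-1/4678) = -7417/2339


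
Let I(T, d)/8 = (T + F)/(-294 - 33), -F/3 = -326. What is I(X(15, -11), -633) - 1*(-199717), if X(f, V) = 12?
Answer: 21766513/109 ≈ 1.9969e+5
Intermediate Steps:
F = 978 (F = -3*(-326) = 978)
I(T, d) = -2608/109 - 8*T/327 (I(T, d) = 8*((T + 978)/(-294 - 33)) = 8*((978 + T)/(-327)) = 8*((978 + T)*(-1/327)) = 8*(-326/109 - T/327) = -2608/109 - 8*T/327)
I(X(15, -11), -633) - 1*(-199717) = (-2608/109 - 8/327*12) - 1*(-199717) = (-2608/109 - 32/109) + 199717 = -2640/109 + 199717 = 21766513/109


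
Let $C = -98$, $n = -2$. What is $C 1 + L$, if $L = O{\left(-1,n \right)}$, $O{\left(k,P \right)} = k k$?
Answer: $-97$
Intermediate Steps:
$O{\left(k,P \right)} = k^{2}$
$L = 1$ ($L = \left(-1\right)^{2} = 1$)
$C 1 + L = \left(-98\right) 1 + 1 = -98 + 1 = -97$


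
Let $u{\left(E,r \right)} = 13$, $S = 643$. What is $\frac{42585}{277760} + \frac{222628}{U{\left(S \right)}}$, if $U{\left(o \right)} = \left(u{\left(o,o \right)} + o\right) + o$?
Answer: $\frac{12378494239}{72162048} \approx 171.54$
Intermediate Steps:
$U{\left(o \right)} = 13 + 2 o$ ($U{\left(o \right)} = \left(13 + o\right) + o = 13 + 2 o$)
$\frac{42585}{277760} + \frac{222628}{U{\left(S \right)}} = \frac{42585}{277760} + \frac{222628}{13 + 2 \cdot 643} = 42585 \cdot \frac{1}{277760} + \frac{222628}{13 + 1286} = \frac{8517}{55552} + \frac{222628}{1299} = \frac{12378494239}{72162048}$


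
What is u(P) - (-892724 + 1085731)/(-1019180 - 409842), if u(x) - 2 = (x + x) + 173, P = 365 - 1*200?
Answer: 721849117/1429022 ≈ 505.14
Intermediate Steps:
P = 165 (P = 365 - 200 = 165)
u(x) = 175 + 2*x (u(x) = 2 + ((x + x) + 173) = 2 + (2*x + 173) = 2 + (173 + 2*x) = 175 + 2*x)
u(P) - (-892724 + 1085731)/(-1019180 - 409842) = (175 + 2*165) - (-892724 + 1085731)/(-1019180 - 409842) = (175 + 330) - 193007/(-1429022) = 505 - 193007*(-1)/1429022 = 505 - 1*(-193007/1429022) = 505 + 193007/1429022 = 721849117/1429022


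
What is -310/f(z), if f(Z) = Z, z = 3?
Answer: -310/3 ≈ -103.33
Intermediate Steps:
-310/f(z) = -310/3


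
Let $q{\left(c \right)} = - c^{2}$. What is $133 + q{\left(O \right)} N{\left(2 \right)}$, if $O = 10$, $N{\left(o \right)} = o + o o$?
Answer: $-467$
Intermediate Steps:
$N{\left(o \right)} = o + o^{2}$
$133 + q{\left(O \right)} N{\left(2 \right)} = 133 + - 10^{2} \cdot 2 \left(1 + 2\right) = 133 + \left(-1\right) 100 \cdot 2 \cdot 3 = 133 - 600 = -467$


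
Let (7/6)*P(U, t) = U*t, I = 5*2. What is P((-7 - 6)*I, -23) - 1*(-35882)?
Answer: 269114/7 ≈ 38445.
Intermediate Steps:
I = 10
P(U, t) = 6*U*t/7 (P(U, t) = 6*(U*t)/7 = 6*U*t/7)
P((-7 - 6)*I, -23) - 1*(-35882) = (6/7)*((-7 - 6)*10)*(-23) - 1*(-35882) = (6/7)*(-13*10)*(-23) + 35882 = (6/7)*(-130)*(-23) + 35882 = 17940/7 + 35882 = 269114/7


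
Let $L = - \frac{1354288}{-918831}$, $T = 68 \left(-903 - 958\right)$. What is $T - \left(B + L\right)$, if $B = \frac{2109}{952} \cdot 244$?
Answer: $- \frac{27792270652207}{218681778} \approx -1.2709 \cdot 10^{5}$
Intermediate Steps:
$B = \frac{128649}{238}$ ($B = 2109 \cdot \frac{1}{952} \cdot 244 = \frac{2109}{952} \cdot 244 = \frac{128649}{238} \approx 540.54$)
$T = -126548$ ($T = 68 \left(-1861\right) = -126548$)
$L = \frac{1354288}{918831}$ ($L = \left(-1354288\right) \left(- \frac{1}{918831}\right) = \frac{1354288}{918831} \approx 1.4739$)
$T - \left(B + L\right) = -126548 - \left(\frac{128649}{238} + \frac{1354288}{918831}\right) = -126548 - \frac{118529009863}{218681778} = - \frac{27792270652207}{218681778}$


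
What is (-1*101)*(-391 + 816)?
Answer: -42925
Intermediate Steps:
(-1*101)*(-391 + 816) = -101*425 = -42925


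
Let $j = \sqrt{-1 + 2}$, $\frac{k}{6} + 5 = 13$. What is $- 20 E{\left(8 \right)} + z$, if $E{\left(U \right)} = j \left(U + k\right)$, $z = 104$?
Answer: $-1016$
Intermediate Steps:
$k = 48$ ($k = -30 + 6 \cdot 13 = -30 + 78 = 48$)
$j = 1$ ($j = \sqrt{1} = 1$)
$E{\left(U \right)} = 48 + U$ ($E{\left(U \right)} = 1 \left(U + 48\right) = 1 \left(48 + U\right) = 48 + U$)
$- 20 E{\left(8 \right)} + z = - 20 \left(48 + 8\right) + 104 = \left(-20\right) 56 + 104 = -1120 + 104 = -1016$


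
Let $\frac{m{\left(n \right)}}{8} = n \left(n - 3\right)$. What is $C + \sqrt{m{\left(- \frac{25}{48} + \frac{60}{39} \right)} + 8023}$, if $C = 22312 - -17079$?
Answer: $39391 + \frac{\sqrt{779419922}}{312} \approx 39481.0$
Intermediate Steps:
$m{\left(n \right)} = 8 n \left(-3 + n\right)$ ($m{\left(n \right)} = 8 n \left(n - 3\right) = 8 n \left(-3 + n\right)$)
$C = 39391$ ($C = 22312 + 17079 = 39391$)
$C + \sqrt{m{\left(- \frac{25}{48} + \frac{60}{39} \right)} + 8023} = 39391 + \sqrt{8 \left(- \frac{25}{48} + \frac{60}{39}\right) \left(-3 + \left(- \frac{25}{48} + \frac{60}{39}\right)\right) + 8023} = 39391 + \sqrt{8 \left(\left(-25\right) \frac{1}{48} + 60 \cdot \frac{1}{39}\right) \left(-3 + \left(\left(-25\right) \frac{1}{48} + 60 \cdot \frac{1}{39}\right)\right) + 8023} = 39391 + \sqrt{8 \left(- \frac{25}{48} + \frac{20}{13}\right) \left(-3 + \left(- \frac{25}{48} + \frac{20}{13}\right)\right) + 8023} = 39391 + \sqrt{8 \cdot \frac{635}{624} \left(-3 + \frac{635}{624}\right) + 8023} = 39391 + \sqrt{8 \cdot \frac{635}{624} \left(- \frac{1237}{624}\right) + 8023} = 39391 + \sqrt{- \frac{785495}{48672} + 8023} = 39391 + \sqrt{\frac{389709961}{48672}} = 39391 + \frac{\sqrt{779419922}}{312}$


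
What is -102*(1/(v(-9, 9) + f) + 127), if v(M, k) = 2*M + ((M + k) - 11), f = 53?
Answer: -51833/4 ≈ -12958.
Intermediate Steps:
v(M, k) = -11 + k + 3*M (v(M, k) = 2*M + (-11 + M + k) = -11 + k + 3*M)
-102*(1/(v(-9, 9) + f) + 127) = -102*(1/((-11 + 9 + 3*(-9)) + 53) + 127) = -102*(1/((-11 + 9 - 27) + 53) + 127) = -102*(1/(-29 + 53) + 127) = -102*(1/24 + 127) = -102*3049/24 = -51833/4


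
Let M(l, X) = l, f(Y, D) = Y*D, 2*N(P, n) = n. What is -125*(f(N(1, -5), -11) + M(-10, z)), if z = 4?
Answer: -4375/2 ≈ -2187.5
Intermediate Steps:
N(P, n) = n/2
f(Y, D) = D*Y
-125*(f(N(1, -5), -11) + M(-10, z)) = -125*(-11*(-5)/2 - 10) = -125*(-11*(-5/2) - 10) = -125*(55/2 - 10) = -125*35/2 = -4375/2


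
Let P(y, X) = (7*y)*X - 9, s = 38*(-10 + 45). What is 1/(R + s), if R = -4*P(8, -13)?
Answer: 1/4278 ≈ 0.00023375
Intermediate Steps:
s = 1330 (s = 38*35 = 1330)
P(y, X) = -9 + 7*X*y (P(y, X) = 7*X*y - 9 = -9 + 7*X*y)
R = 2948 (R = -4*(-9 + 7*(-13)*8) = -4*(-9 - 728) = -4*(-737) = 2948)
1/(R + s) = 1/(2948 + 1330) = 1/4278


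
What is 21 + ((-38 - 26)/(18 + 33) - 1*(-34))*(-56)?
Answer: -92449/51 ≈ -1812.7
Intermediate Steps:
21 + ((-38 - 26)/(18 + 33) - 1*(-34))*(-56) = 21 + (-64/51 + 34)*(-56) = 21 + (1670/51)*(-56) = 21 - 93520/51 = -92449/51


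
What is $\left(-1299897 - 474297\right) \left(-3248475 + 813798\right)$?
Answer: $4319589325338$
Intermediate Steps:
$\left(-1299897 - 474297\right) \left(-3248475 + 813798\right) = \left(-1299897 - 474297\right) \left(-2434677\right) = \left(-1774194\right) \left(-2434677\right) = 4319589325338$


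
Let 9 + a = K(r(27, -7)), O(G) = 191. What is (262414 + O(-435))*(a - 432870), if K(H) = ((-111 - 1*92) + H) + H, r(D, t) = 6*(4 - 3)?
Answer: -113726347350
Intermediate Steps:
r(D, t) = 6 (r(D, t) = 6*1 = 6)
K(H) = -203 + 2*H (K(H) = ((-111 - 92) + H) + H = (-203 + H) + H = -203 + 2*H)
a = -200 (a = -9 + (-203 + 2*6) = -9 + (-203 + 12) = -9 - 191 = -200)
(262414 + O(-435))*(a - 432870) = (262414 + 191)*(-200 - 432870) = 262605*(-433070) = -113726347350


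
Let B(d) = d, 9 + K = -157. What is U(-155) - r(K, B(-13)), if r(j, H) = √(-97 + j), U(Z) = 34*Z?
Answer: -5270 - I*√263 ≈ -5270.0 - 16.217*I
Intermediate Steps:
K = -166 (K = -9 - 157 = -166)
U(-155) - r(K, B(-13)) = 34*(-155) - √(-97 - 166) = -5270 - √(-263) = -5270 - I*√263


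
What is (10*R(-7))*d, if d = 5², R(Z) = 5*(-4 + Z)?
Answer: -13750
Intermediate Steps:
R(Z) = -20 + 5*Z
d = 25
(10*R(-7))*d = (10*(-20 + 5*(-7)))*25 = (10*(-20 - 35))*25 = (10*(-55))*25 = -550*25 = -13750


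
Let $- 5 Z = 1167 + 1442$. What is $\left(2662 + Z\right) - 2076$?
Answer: $\frac{321}{5} \approx 64.2$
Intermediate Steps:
$Z = - \frac{2609}{5}$ ($Z = - \frac{1167 + 1442}{5} = \left(- \frac{1}{5}\right) 2609 = - \frac{2609}{5} \approx -521.8$)
$\left(2662 + Z\right) - 2076 = \left(2662 - \frac{2609}{5}\right) - 2076 = \frac{10701}{5} - 2076 = \frac{321}{5}$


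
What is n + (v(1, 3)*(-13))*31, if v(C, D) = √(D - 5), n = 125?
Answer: 125 - 403*I*√2 ≈ 125.0 - 569.93*I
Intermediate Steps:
v(C, D) = √(-5 + D)
n + (v(1, 3)*(-13))*31 = 125 + (√(-5 + 3)*(-13))*31 = 125 + (√(-2)*(-13))*31 = 125 + ((I*√2)*(-13))*31 = 125 - 13*I*√2*31 = 125 - 403*I*√2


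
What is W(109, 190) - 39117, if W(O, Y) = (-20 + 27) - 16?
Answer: -39126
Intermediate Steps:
W(O, Y) = -9 (W(O, Y) = 7 - 16 = -9)
W(109, 190) - 39117 = -9 - 39117 = -39126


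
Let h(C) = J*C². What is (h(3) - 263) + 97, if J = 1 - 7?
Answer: -220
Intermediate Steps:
J = -6
h(C) = -6*C²
(h(3) - 263) + 97 = (-6*3² - 263) + 97 = (-6*9 - 263) + 97 = (-54 - 263) + 97 = -317 + 97 = -220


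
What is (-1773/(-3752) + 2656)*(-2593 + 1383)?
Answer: -6030086425/1876 ≈ -3.2143e+6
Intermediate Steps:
(-1773/(-3752) + 2656)*(-2593 + 1383) = (-1773*(-1/3752) + 2656)*(-1210) = (1773/3752 + 2656)*(-1210) = (9967085/3752)*(-1210) = -6030086425/1876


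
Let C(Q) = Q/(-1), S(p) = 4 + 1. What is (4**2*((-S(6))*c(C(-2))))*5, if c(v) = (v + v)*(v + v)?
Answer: -6400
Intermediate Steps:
S(p) = 5
C(Q) = -Q (C(Q) = Q*(-1) = -Q)
c(v) = 4*v**2 (c(v) = (2*v)*(2*v) = 4*v**2)
(4**2*((-S(6))*c(C(-2))))*5 = (4**2*((-1*5)*(4*(-1*(-2))**2)))*5 = (16*(-20*2**2))*5 = (16*(-20*4))*5 = (16*(-5*16))*5 = (16*(-80))*5 = -1280*5 = -6400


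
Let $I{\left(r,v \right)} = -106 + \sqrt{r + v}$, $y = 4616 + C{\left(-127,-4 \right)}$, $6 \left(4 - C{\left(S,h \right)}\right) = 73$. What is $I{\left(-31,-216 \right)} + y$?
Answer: $\frac{27011}{6} + i \sqrt{247} \approx 4501.8 + 15.716 i$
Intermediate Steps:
$C{\left(S,h \right)} = - \frac{49}{6}$ ($C{\left(S,h \right)} = 4 - \frac{73}{6} = - \frac{49}{6}$)
$y = \frac{27647}{6}$ ($y = 4616 - \frac{49}{6} = \frac{27647}{6} \approx 4607.8$)
$I{\left(-31,-216 \right)} + y = \left(-106 + \sqrt{-31 - 216}\right) + \frac{27647}{6} = \left(-106 + \sqrt{-247}\right) + \frac{27647}{6} = \left(-106 + i \sqrt{247}\right) + \frac{27647}{6} = \frac{27011}{6} + i \sqrt{247}$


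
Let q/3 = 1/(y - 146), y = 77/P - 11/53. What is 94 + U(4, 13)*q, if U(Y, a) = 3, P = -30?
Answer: 22221484/236551 ≈ 93.939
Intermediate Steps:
y = -4411/1590 (y = 77/(-30) - 11/53 = 77*(-1/30) - 11*1/53 = -77/30 - 11/53 = -4411/1590 ≈ -2.7742)
q = -4770/236551 (q = 3/(-4411/1590 - 146) = 3/(-236551/1590) = 3*(-1590/236551) = -4770/236551 ≈ -0.020165)
94 + U(4, 13)*q = 94 + 3*(-4770/236551) = 94 - 14310/236551 = 22221484/236551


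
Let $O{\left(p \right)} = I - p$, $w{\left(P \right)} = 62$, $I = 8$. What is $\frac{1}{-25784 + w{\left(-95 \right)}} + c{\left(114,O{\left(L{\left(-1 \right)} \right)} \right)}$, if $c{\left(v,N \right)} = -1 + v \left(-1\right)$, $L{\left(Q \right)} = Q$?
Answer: $- \frac{2958031}{25722} \approx -115.0$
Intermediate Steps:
$O{\left(p \right)} = 8 - p$
$c{\left(v,N \right)} = -1 - v$
$\frac{1}{-25784 + w{\left(-95 \right)}} + c{\left(114,O{\left(L{\left(-1 \right)} \right)} \right)} = \frac{1}{-25784 + 62} - 115 = \frac{1}{-25722} - 115 = - \frac{1}{25722} - 115 = - \frac{2958031}{25722}$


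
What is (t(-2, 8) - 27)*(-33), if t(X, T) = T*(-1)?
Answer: 1155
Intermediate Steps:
t(X, T) = -T
(t(-2, 8) - 27)*(-33) = (-1*8 - 27)*(-33) = (-8 - 27)*(-33) = -35*(-33) = 1155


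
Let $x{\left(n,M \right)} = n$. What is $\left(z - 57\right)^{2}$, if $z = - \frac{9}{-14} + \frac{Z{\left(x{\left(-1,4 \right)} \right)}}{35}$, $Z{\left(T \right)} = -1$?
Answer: $\frac{15578809}{4900} \approx 3179.3$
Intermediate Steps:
$z = \frac{43}{70}$ ($z = - \frac{9}{-14} - \frac{1}{35} = \left(-9\right) \left(- \frac{1}{14}\right) - \frac{1}{35} = \frac{9}{14} - \frac{1}{35} = \frac{43}{70} \approx 0.61429$)
$\left(z - 57\right)^{2} = \left(\frac{43}{70} - 57\right)^{2} = \left(- \frac{3947}{70}\right)^{2} = \frac{15578809}{4900}$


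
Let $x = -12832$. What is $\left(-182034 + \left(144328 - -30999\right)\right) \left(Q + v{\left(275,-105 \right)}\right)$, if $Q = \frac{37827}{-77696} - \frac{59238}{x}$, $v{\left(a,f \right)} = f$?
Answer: $\frac{21078282350001}{31156096} \approx 6.7654 \cdot 10^{5}$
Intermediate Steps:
$Q = \frac{128661237}{31156096}$ ($Q = \frac{37827}{-77696} - \frac{59238}{-12832} = 37827 \left(- \frac{1}{77696}\right) - - \frac{29619}{6416} = - \frac{37827}{77696} + \frac{29619}{6416} = \frac{128661237}{31156096} \approx 4.1296$)
$\left(-182034 + \left(144328 - -30999\right)\right) \left(Q + v{\left(275,-105 \right)}\right) = \left(-182034 + \left(144328 - -30999\right)\right) \left(\frac{128661237}{31156096} - 105\right) = \left(-182034 + \left(144328 + 30999\right)\right) \left(- \frac{3142728843}{31156096}\right) = \left(-182034 + 175327\right) \left(- \frac{3142728843}{31156096}\right) = \left(-6707\right) \left(- \frac{3142728843}{31156096}\right) = \frac{21078282350001}{31156096}$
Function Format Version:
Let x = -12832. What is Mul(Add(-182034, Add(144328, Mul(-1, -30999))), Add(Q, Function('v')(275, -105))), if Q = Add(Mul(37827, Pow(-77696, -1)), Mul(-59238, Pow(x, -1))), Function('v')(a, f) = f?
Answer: Rational(21078282350001, 31156096) ≈ 6.7654e+5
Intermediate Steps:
Q = Rational(128661237, 31156096) (Q = Add(Mul(37827, Pow(-77696, -1)), Mul(-59238, Pow(-12832, -1))) = Add(Mul(37827, Rational(-1, 77696)), Mul(-59238, Rational(-1, 12832))) = Add(Rational(-37827, 77696), Rational(29619, 6416)) = Rational(128661237, 31156096) ≈ 4.1296)
Mul(Add(-182034, Add(144328, Mul(-1, -30999))), Add(Q, Function('v')(275, -105))) = Mul(Add(-182034, Add(144328, Mul(-1, -30999))), Add(Rational(128661237, 31156096), -105)) = Mul(Add(-182034, Add(144328, 30999)), Rational(-3142728843, 31156096)) = Mul(Add(-182034, 175327), Rational(-3142728843, 31156096)) = Mul(-6707, Rational(-3142728843, 31156096)) = Rational(21078282350001, 31156096)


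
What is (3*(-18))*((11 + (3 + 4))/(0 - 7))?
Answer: 972/7 ≈ 138.86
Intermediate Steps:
(3*(-18))*((11 + (3 + 4))/(0 - 7)) = -54*(11 + 7)/(-7) = -972*(-1)/7 = -54*(-18/7) = 972/7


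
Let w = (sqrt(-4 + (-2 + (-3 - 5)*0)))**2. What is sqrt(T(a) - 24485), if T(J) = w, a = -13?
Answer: I*sqrt(24491) ≈ 156.5*I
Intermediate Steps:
w = -6 (w = (sqrt(-4 + (-2 - 8*0)))**2 = (sqrt(-4 + (-2 + 0)))**2 = (sqrt(-4 - 2))**2 = (sqrt(-6))**2 = (I*sqrt(6))**2 = -6)
T(J) = -6
sqrt(T(a) - 24485) = sqrt(-6 - 24485) = sqrt(-24491) = I*sqrt(24491)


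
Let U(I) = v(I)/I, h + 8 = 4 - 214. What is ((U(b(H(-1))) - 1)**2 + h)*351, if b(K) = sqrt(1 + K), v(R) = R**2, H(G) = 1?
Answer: -75465 - 702*sqrt(2) ≈ -76458.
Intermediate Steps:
h = -218 (h = -8 + (4 - 214) = -8 - 210 = -218)
U(I) = I (U(I) = I**2/I = I)
((U(b(H(-1))) - 1)**2 + h)*351 = ((sqrt(1 + 1) - 1)**2 - 218)*351 = ((sqrt(2) - 1)**2 - 218)*351 = ((-1 + sqrt(2))**2 - 218)*351 = (-218 + (-1 + sqrt(2))**2)*351 = -76518 + 351*(-1 + sqrt(2))**2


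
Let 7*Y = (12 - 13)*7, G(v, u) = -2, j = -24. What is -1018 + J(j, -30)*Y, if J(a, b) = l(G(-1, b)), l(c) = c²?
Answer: -1022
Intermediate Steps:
Y = -1 (Y = ((12 - 13)*7)/7 = (-1*7)/7 = (⅐)*(-7) = -1)
J(a, b) = 4 (J(a, b) = (-2)² = 4)
-1018 + J(j, -30)*Y = -1018 + 4*(-1) = -1018 - 4 = -1022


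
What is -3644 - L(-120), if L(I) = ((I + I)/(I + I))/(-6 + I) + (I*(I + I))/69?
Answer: -11769889/2898 ≈ -4061.4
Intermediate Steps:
L(I) = 1/(-6 + I) + 2*I²/69 (L(I) = ((2*I)/((2*I)))/(-6 + I) + (I*(2*I))*(1/69) = ((2*I)*(1/(2*I)))/(-6 + I) + (2*I²)*(1/69) = 1/(-6 + I) + 2*I²/69)
-3644 - L(-120) = -3644 - (69 - 12*(-120)² + 2*(-120)³)/(69*(-6 - 120)) = -3644 - (69 - 12*14400 + 2*(-1728000))/(69*(-126)) = -3644 - (-1)*(69 - 172800 - 3456000)/(69*126) = -3644 - (-1)*(-3628731)/(69*126) = -3644 - 1*1209577/2898 = -3644 - 1209577/2898 = -11769889/2898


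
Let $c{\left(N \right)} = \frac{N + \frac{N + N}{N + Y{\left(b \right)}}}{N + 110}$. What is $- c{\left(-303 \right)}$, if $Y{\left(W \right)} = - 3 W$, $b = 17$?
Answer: $- \frac{17776}{11387} \approx -1.5611$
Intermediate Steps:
$c{\left(N \right)} = \frac{N + \frac{2 N}{-51 + N}}{110 + N}$ ($c{\left(N \right)} = \frac{N + \frac{N + N}{N - 51}}{N + 110} = \frac{N + \frac{2 N}{N - 51}}{110 + N} = \frac{N + \frac{2 N}{-51 + N}}{110 + N}$)
$- c{\left(-303 \right)} = - \frac{\left(-303\right) \left(-49 - 303\right)}{-5610 + \left(-303\right)^{2} + 59 \left(-303\right)} = - \frac{\left(-303\right) \left(-352\right)}{-5610 + 91809 - 17877} = - \frac{\left(-303\right) \left(-352\right)}{68322} = \left(-1\right) \frac{17776}{11387} = - \frac{17776}{11387}$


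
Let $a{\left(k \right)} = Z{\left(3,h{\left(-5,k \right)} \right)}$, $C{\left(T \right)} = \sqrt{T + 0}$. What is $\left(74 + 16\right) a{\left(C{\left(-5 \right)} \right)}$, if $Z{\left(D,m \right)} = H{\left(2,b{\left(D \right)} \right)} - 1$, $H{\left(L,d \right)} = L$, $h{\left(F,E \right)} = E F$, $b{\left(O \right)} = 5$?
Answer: $90$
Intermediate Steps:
$C{\left(T \right)} = \sqrt{T}$
$Z{\left(D,m \right)} = 1$ ($Z{\left(D,m \right)} = 2 - 1 = 1$)
$a{\left(k \right)} = 1$
$\left(74 + 16\right) a{\left(C{\left(-5 \right)} \right)} = \left(74 + 16\right) 1 = 90 \cdot 1 = 90$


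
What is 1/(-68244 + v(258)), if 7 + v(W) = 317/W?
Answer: -258/17608441 ≈ -1.4652e-5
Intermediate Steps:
v(W) = -7 + 317/W
1/(-68244 + v(258)) = 1/(-68244 + (-7 + 317/258)) = 1/(-68244 - 1489/258) = 1/(-17608441/258) = -258/17608441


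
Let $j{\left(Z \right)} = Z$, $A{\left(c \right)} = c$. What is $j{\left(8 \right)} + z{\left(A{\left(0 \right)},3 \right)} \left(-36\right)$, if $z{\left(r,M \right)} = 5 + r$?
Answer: $-172$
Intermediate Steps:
$j{\left(8 \right)} + z{\left(A{\left(0 \right)},3 \right)} \left(-36\right) = 8 + \left(5 + 0\right) \left(-36\right) = 8 + 5 \left(-36\right) = 8 - 180 = -172$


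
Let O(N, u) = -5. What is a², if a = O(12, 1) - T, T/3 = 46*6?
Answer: 693889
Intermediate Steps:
T = 828 (T = 3*(46*6) = 3*276 = 828)
a = -833 (a = -5 - 1*828 = -5 - 828 = -833)
a² = (-833)² = 693889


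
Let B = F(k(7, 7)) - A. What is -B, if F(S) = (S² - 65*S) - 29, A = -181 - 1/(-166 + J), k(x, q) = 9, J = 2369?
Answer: 775455/2203 ≈ 352.00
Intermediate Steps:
A = -398744/2203 (A = -181 - 1/(-166 + 2369) = -181 - 1/2203 = -398744/2203 ≈ -181.00)
F(S) = -29 + S² - 65*S
B = -775455/2203 (B = (-29 + 9² - 65*9) - 1*(-398744/2203) = (-29 + 81 - 585) + 398744/2203 = -533 + 398744/2203 = -775455/2203 ≈ -352.00)
-B = -1*(-775455/2203) = 775455/2203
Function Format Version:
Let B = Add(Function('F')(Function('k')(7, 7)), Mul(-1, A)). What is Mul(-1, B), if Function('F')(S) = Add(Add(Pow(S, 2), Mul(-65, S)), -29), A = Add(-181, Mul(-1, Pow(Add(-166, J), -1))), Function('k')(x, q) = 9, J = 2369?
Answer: Rational(775455, 2203) ≈ 352.00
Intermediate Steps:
A = Rational(-398744, 2203) (A = Add(-181, Mul(-1, Pow(Add(-166, 2369), -1))) = Add(-181, Mul(-1, Pow(2203, -1))) = Add(-181, Mul(-1, Rational(1, 2203))) = Add(-181, Rational(-1, 2203)) = Rational(-398744, 2203) ≈ -181.00)
Function('F')(S) = Add(-29, Pow(S, 2), Mul(-65, S))
B = Rational(-775455, 2203) (B = Add(Add(-29, Pow(9, 2), Mul(-65, 9)), Mul(-1, Rational(-398744, 2203))) = Add(Add(-29, 81, -585), Rational(398744, 2203)) = Add(-533, Rational(398744, 2203)) = Rational(-775455, 2203) ≈ -352.00)
Mul(-1, B) = Mul(-1, Rational(-775455, 2203)) = Rational(775455, 2203)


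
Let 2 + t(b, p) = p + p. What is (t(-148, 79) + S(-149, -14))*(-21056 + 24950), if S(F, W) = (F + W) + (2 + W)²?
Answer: 533478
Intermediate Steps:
t(b, p) = -2 + 2*p (t(b, p) = -2 + (p + p) = -2 + 2*p)
S(F, W) = F + W + (2 + W)²
(t(-148, 79) + S(-149, -14))*(-21056 + 24950) = ((-2 + 2*79) + (-149 - 14 + (2 - 14)²))*(-21056 + 24950) = ((-2 + 158) + (-149 - 14 + (-12)²))*3894 = (156 + (-149 - 14 + 144))*3894 = (156 - 19)*3894 = 137*3894 = 533478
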